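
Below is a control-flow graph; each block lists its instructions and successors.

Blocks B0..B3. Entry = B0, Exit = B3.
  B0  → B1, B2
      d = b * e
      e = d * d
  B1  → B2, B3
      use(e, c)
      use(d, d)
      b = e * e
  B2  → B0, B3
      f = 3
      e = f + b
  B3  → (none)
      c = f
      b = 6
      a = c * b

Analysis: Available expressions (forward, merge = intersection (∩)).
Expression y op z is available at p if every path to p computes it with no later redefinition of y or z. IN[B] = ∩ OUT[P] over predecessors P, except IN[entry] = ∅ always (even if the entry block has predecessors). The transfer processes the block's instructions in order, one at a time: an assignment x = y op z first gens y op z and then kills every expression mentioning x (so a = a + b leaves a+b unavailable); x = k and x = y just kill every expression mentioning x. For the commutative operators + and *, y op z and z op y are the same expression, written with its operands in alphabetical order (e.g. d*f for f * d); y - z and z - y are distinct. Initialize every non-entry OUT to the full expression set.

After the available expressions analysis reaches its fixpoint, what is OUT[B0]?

Per-block solution:
  B0:   IN={}   OUT={d*d}
  B1:   IN={d*d}   OUT={d*d, e*e}
  B2:   IN={d*d}   OUT={b+f, d*d}
  B3:   IN={d*d}   OUT={b*c, d*d}

Merge at B0 (entry node, so the boundary value {} is joined with the incoming edge(s)): IN[B0] = {} ∩ OUT[B2] = {}
Applying B0's transfer function to that IN value gives OUT[B0] (row B0 above).

Answer: {d*d}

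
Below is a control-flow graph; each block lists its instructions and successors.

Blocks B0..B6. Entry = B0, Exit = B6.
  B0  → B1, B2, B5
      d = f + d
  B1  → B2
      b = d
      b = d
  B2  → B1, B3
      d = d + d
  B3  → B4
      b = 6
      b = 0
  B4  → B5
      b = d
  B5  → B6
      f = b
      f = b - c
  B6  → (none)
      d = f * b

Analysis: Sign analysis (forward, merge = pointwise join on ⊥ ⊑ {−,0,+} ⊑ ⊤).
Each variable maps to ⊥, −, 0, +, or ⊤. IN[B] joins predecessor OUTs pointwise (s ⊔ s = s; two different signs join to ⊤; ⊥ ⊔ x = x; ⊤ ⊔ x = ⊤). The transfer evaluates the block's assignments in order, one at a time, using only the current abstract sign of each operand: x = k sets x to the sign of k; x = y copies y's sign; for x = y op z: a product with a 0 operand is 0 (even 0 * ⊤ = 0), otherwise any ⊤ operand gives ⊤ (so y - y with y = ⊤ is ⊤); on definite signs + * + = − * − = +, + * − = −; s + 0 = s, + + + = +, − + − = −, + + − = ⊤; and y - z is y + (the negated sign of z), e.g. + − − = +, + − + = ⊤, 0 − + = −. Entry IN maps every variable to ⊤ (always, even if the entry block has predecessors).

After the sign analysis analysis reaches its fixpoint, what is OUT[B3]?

Answer: {a: ⊤, b: 0, c: ⊤, d: ⊤, e: ⊤, f: ⊤}

Trace:
Per-block solution:
  B0: | IN=(all ⊤) | OUT=(all ⊤)
  B1: | IN=(all ⊤) | OUT=(all ⊤)
  B2: | IN=(all ⊤) | OUT=(all ⊤)
  B3: | IN=(all ⊤) | OUT={b:0; rest ⊤}
  B4: | IN={b:0; rest ⊤} | OUT=(all ⊤)
  B5: | IN=(all ⊤) | OUT=(all ⊤)
  B6: | IN=(all ⊤) | OUT=(all ⊤)

Merge at B3: IN[B3] = OUT[B2] = {a: ⊤, b: ⊤, c: ⊤, d: ⊤, e: ⊤, f: ⊤}
Applying B3's transfer function to that IN value gives OUT[B3] (row B3 above).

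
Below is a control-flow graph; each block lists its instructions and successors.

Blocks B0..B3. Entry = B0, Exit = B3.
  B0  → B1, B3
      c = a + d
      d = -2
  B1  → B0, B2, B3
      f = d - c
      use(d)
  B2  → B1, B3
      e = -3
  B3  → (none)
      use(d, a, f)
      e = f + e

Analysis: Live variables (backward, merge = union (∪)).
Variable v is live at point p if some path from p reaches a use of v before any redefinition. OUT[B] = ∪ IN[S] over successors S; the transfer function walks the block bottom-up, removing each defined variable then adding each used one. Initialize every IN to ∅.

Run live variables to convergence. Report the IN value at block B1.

Fixpoint table:
  B0: | IN={a, d, e, f} | OUT={a, c, d, e, f}
  B1: | IN={a, c, d, e} | OUT={a, c, d, e, f}
  B2: | IN={a, c, d, f} | OUT={a, c, d, e, f}
  B3: | IN={a, d, e, f} | OUT={}

Merge at B1: OUT[B1] = IN[B0] ⊔ IN[B2] ⊔ IN[B3] = {a, c, d, e, f}
Applying B1's transfer function to that OUT value gives IN[B1] (row B1 above).

Answer: {a, c, d, e}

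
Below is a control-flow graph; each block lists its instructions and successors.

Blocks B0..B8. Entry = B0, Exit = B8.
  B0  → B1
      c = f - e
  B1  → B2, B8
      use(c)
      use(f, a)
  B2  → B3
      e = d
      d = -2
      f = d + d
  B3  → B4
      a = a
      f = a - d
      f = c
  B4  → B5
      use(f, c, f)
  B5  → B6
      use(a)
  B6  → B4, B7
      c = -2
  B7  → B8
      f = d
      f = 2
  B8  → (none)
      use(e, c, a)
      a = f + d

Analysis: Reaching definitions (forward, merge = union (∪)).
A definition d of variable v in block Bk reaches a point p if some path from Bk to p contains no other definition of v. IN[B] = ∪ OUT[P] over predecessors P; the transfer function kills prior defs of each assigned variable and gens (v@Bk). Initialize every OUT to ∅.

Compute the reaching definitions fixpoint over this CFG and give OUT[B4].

Fixpoint table:
  B0: | IN={} | OUT={c@B0}
  B1: | IN={c@B0} | OUT={c@B0}
  B2: | IN={c@B0} | OUT={c@B0, d@B2, e@B2, f@B2}
  B3: | IN={c@B0, d@B2, e@B2, f@B2} | OUT={a@B3, c@B0, d@B2, e@B2, f@B3}
  B4: | IN={a@B3, c@B0, c@B6, d@B2, e@B2, f@B3} | OUT={a@B3, c@B0, c@B6, d@B2, e@B2, f@B3}
  B5: | IN={a@B3, c@B0, c@B6, d@B2, e@B2, f@B3} | OUT={a@B3, c@B0, c@B6, d@B2, e@B2, f@B3}
  B6: | IN={a@B3, c@B0, c@B6, d@B2, e@B2, f@B3} | OUT={a@B3, c@B6, d@B2, e@B2, f@B3}
  B7: | IN={a@B3, c@B6, d@B2, e@B2, f@B3} | OUT={a@B3, c@B6, d@B2, e@B2, f@B7}
  B8: | IN={a@B3, c@B0, c@B6, d@B2, e@B2, f@B7} | OUT={a@B8, c@B0, c@B6, d@B2, e@B2, f@B7}

Merge at B4: IN[B4] = OUT[B3] ⊔ OUT[B6] = {a@B3, c@B0, c@B6, d@B2, e@B2, f@B3}
Applying B4's transfer function to that IN value gives OUT[B4] (row B4 above).

Answer: {a@B3, c@B0, c@B6, d@B2, e@B2, f@B3}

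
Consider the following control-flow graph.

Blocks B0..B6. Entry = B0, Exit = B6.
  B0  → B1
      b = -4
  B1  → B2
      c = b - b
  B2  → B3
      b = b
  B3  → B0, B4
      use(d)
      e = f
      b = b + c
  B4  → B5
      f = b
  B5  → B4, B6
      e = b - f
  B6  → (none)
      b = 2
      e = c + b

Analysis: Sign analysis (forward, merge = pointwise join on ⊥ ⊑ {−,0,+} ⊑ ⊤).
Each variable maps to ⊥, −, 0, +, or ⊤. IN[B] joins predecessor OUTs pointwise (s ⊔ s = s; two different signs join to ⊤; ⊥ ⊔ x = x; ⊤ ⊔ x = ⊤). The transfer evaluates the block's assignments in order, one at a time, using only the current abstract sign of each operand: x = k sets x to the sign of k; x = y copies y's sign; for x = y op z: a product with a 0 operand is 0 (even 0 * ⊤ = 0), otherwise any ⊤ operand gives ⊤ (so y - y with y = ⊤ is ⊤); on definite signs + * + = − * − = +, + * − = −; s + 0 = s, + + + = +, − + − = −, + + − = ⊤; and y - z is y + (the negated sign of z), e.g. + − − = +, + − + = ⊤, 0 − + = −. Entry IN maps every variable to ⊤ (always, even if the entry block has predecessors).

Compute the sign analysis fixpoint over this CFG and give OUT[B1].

Converged values:
  B0:   IN=(all ⊤)   OUT={b:-; rest ⊤}
  B1:   IN={b:-; rest ⊤}   OUT={b:-; rest ⊤}
  B2:   IN={b:-; rest ⊤}   OUT={b:-; rest ⊤}
  B3:   IN={b:-; rest ⊤}   OUT=(all ⊤)
  B4:   IN=(all ⊤)   OUT=(all ⊤)
  B5:   IN=(all ⊤)   OUT=(all ⊤)
  B6:   IN=(all ⊤)   OUT={b:+; rest ⊤}

Merge at B1: IN[B1] = OUT[B0] = {a: ⊤, b: -, c: ⊤, d: ⊤, e: ⊤, f: ⊤}
Applying B1's transfer function to that IN value gives OUT[B1] (row B1 above).

Answer: {a: ⊤, b: -, c: ⊤, d: ⊤, e: ⊤, f: ⊤}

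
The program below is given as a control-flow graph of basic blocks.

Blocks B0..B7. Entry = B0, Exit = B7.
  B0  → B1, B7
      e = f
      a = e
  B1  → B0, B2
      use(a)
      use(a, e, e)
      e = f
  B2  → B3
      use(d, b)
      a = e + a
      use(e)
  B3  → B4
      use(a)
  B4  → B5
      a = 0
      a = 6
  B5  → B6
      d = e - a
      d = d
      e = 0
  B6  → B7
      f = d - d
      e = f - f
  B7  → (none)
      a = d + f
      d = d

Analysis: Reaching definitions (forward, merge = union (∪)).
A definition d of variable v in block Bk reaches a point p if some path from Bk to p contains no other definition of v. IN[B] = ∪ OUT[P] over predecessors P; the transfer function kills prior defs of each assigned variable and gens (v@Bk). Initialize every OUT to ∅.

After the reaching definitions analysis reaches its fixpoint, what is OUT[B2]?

Fixpoint table:
  B0: | IN={a@B0, e@B1} | OUT={a@B0, e@B0}
  B1: | IN={a@B0, e@B0} | OUT={a@B0, e@B1}
  B2: | IN={a@B0, e@B1} | OUT={a@B2, e@B1}
  B3: | IN={a@B2, e@B1} | OUT={a@B2, e@B1}
  B4: | IN={a@B2, e@B1} | OUT={a@B4, e@B1}
  B5: | IN={a@B4, e@B1} | OUT={a@B4, d@B5, e@B5}
  B6: | IN={a@B4, d@B5, e@B5} | OUT={a@B4, d@B5, e@B6, f@B6}
  B7: | IN={a@B0, a@B4, d@B5, e@B0, e@B6, f@B6} | OUT={a@B7, d@B7, e@B0, e@B6, f@B6}

Merge at B2: IN[B2] = OUT[B1] = {a@B0, e@B1}
Applying B2's transfer function to that IN value gives OUT[B2] (row B2 above).

Answer: {a@B2, e@B1}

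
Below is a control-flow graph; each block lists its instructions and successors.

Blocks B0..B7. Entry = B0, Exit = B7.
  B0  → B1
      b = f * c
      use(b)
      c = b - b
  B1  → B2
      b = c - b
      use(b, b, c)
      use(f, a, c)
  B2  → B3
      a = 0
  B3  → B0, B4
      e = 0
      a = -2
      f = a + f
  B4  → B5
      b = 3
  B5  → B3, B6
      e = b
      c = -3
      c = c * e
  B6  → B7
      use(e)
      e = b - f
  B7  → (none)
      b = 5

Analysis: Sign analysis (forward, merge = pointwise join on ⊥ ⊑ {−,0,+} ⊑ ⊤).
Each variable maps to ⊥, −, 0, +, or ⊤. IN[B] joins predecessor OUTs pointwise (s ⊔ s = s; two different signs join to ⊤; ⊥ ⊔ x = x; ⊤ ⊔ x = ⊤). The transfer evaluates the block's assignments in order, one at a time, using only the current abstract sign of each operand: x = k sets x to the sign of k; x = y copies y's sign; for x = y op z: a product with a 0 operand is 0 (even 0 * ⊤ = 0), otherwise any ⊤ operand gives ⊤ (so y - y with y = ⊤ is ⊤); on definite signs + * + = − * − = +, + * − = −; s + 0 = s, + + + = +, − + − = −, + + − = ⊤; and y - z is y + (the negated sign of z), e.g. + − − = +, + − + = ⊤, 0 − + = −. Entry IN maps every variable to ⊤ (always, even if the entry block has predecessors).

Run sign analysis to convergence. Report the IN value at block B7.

Converged values:
  B0: | IN=(all ⊤) | OUT=(all ⊤)
  B1: | IN=(all ⊤) | OUT=(all ⊤)
  B2: | IN=(all ⊤) | OUT={a:0; rest ⊤}
  B3: | IN=(all ⊤) | OUT={a:-, e:0; rest ⊤}
  B4: | IN={a:-, e:0; rest ⊤} | OUT={a:-, b:+, e:0; rest ⊤}
  B5: | IN={a:-, b:+, e:0; rest ⊤} | OUT={a:-, b:+, c:-, e:+; rest ⊤}
  B6: | IN={a:-, b:+, c:-, e:+; rest ⊤} | OUT={a:-, b:+, c:-; rest ⊤}
  B7: | IN={a:-, b:+, c:-; rest ⊤} | OUT={a:-, b:+, c:-; rest ⊤}

Merge at B7: IN[B7] = OUT[B6] = {a: -, b: +, c: -, d: ⊤, e: ⊤, f: ⊤}

Answer: {a: -, b: +, c: -, d: ⊤, e: ⊤, f: ⊤}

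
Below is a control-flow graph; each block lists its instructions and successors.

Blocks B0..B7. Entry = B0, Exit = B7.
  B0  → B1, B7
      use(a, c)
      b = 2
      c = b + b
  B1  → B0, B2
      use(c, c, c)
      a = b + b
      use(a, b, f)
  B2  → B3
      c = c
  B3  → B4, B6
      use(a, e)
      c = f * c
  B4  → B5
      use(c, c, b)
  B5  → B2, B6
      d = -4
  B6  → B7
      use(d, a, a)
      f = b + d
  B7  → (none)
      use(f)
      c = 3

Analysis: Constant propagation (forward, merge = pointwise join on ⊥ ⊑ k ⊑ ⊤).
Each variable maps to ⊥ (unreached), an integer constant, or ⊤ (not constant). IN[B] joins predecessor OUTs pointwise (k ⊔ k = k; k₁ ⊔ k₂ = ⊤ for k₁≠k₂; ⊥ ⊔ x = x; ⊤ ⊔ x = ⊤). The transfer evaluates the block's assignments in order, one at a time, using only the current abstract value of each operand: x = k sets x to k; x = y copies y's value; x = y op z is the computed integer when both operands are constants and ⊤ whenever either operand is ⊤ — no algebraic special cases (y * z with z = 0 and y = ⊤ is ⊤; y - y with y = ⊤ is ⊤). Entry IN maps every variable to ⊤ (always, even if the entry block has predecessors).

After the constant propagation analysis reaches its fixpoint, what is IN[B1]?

Per-block solution:
  B0: | IN=(all ⊤) | OUT={b:2, c:4; rest ⊤}
  B1: | IN={b:2, c:4; rest ⊤} | OUT={a:4, b:2, c:4; rest ⊤}
  B2: | IN={a:4, b:2; rest ⊤} | OUT={a:4, b:2; rest ⊤}
  B3: | IN={a:4, b:2; rest ⊤} | OUT={a:4, b:2; rest ⊤}
  B4: | IN={a:4, b:2; rest ⊤} | OUT={a:4, b:2; rest ⊤}
  B5: | IN={a:4, b:2; rest ⊤} | OUT={a:4, b:2, d:-4; rest ⊤}
  B6: | IN={a:4, b:2; rest ⊤} | OUT={a:4, b:2; rest ⊤}
  B7: | IN={b:2; rest ⊤} | OUT={b:2, c:3; rest ⊤}

Merge at B1: IN[B1] = OUT[B0] = {a: ⊤, b: 2, c: 4, d: ⊤, e: ⊤, f: ⊤}

Answer: {a: ⊤, b: 2, c: 4, d: ⊤, e: ⊤, f: ⊤}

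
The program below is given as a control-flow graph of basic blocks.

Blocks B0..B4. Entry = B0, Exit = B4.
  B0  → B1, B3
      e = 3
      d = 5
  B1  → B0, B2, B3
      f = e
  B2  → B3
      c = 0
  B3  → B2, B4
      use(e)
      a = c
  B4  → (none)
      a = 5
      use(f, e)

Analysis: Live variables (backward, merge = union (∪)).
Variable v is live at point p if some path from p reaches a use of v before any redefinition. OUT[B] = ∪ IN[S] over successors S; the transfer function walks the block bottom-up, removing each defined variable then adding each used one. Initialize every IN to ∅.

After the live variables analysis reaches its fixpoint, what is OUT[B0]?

Fixpoint table:
  B0:   IN={c, f}   OUT={c, e, f}
  B1:   IN={c, e}   OUT={c, e, f}
  B2:   IN={e, f}   OUT={c, e, f}
  B3:   IN={c, e, f}   OUT={e, f}
  B4:   IN={e, f}   OUT={}

Merge at B0: OUT[B0] = IN[B1] ⊔ IN[B3] = {c, e, f}

Answer: {c, e, f}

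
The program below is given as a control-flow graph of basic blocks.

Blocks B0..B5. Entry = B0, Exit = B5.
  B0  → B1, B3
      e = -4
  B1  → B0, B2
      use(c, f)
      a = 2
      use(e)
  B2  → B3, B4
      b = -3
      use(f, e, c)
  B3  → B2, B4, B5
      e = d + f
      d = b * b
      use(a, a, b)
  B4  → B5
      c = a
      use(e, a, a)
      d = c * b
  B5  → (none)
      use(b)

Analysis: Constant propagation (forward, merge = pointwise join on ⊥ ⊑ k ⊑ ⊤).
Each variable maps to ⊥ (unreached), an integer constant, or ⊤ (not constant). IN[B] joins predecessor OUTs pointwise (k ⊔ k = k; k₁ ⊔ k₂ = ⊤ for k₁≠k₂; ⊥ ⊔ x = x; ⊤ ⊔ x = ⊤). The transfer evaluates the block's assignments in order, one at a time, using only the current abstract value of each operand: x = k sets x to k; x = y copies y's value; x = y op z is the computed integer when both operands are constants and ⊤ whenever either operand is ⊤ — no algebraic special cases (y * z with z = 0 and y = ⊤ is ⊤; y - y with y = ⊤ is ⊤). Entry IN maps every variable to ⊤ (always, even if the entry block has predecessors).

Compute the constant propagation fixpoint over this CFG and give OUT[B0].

Per-block solution:
  B0: | IN=(all ⊤) | OUT={e:-4; rest ⊤}
  B1: | IN={e:-4; rest ⊤} | OUT={a:2, e:-4; rest ⊤}
  B2: | IN=(all ⊤) | OUT={b:-3; rest ⊤}
  B3: | IN=(all ⊤) | OUT=(all ⊤)
  B4: | IN=(all ⊤) | OUT=(all ⊤)
  B5: | IN=(all ⊤) | OUT=(all ⊤)

Merge at B0 (entry node, so the boundary value (all ⊤) is joined with the incoming edge(s)): IN[B0] = (all ⊤) ⊔ OUT[B1] = {a: ⊤, b: ⊤, c: ⊤, d: ⊤, e: ⊤, f: ⊤}
Applying B0's transfer function to that IN value gives OUT[B0] (row B0 above).

Answer: {a: ⊤, b: ⊤, c: ⊤, d: ⊤, e: -4, f: ⊤}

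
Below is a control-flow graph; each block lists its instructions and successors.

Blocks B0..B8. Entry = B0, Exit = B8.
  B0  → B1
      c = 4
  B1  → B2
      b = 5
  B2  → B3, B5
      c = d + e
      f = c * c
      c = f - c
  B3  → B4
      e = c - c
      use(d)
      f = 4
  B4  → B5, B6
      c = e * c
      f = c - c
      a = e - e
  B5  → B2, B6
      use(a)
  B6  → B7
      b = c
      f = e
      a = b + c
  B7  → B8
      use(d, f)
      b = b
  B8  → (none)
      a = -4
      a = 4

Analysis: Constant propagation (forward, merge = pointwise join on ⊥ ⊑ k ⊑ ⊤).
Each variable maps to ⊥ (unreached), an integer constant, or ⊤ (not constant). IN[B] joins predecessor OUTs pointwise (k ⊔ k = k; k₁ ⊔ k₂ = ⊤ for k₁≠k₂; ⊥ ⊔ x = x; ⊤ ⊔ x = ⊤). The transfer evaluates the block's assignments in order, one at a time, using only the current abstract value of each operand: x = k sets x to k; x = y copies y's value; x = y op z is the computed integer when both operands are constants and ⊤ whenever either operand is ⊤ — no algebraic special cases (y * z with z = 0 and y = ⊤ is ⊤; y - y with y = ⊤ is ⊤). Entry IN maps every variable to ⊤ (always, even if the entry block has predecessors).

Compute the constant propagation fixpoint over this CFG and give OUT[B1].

Converged values:
  B0:   IN=(all ⊤)   OUT={c:4; rest ⊤}
  B1:   IN={c:4; rest ⊤}   OUT={b:5, c:4; rest ⊤}
  B2:   IN={b:5; rest ⊤}   OUT={b:5; rest ⊤}
  B3:   IN={b:5; rest ⊤}   OUT={b:5, f:4; rest ⊤}
  B4:   IN={b:5, f:4; rest ⊤}   OUT={b:5; rest ⊤}
  B5:   IN={b:5; rest ⊤}   OUT={b:5; rest ⊤}
  B6:   IN={b:5; rest ⊤}   OUT=(all ⊤)
  B7:   IN=(all ⊤)   OUT=(all ⊤)
  B8:   IN=(all ⊤)   OUT={a:4; rest ⊤}

Merge at B1: IN[B1] = OUT[B0] = {a: ⊤, b: ⊤, c: 4, d: ⊤, e: ⊤, f: ⊤}
Applying B1's transfer function to that IN value gives OUT[B1] (row B1 above).

Answer: {a: ⊤, b: 5, c: 4, d: ⊤, e: ⊤, f: ⊤}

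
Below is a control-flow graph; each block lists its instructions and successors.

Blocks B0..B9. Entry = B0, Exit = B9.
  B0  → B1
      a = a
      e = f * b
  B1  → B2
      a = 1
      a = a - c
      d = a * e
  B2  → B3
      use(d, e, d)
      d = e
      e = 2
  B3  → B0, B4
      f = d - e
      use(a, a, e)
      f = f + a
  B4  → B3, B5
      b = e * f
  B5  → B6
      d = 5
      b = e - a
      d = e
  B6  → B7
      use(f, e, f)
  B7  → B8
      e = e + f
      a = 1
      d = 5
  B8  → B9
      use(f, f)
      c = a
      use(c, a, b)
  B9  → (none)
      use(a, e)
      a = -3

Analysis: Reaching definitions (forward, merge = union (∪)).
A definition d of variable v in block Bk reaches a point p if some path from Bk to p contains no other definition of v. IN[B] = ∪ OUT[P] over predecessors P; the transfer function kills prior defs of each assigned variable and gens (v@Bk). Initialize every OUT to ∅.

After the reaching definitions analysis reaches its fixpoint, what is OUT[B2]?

Converged values:
  B0: | IN={a@B1, b@B4, d@B2, e@B2, f@B3} | OUT={a@B0, b@B4, d@B2, e@B0, f@B3}
  B1: | IN={a@B0, b@B4, d@B2, e@B0, f@B3} | OUT={a@B1, b@B4, d@B1, e@B0, f@B3}
  B2: | IN={a@B1, b@B4, d@B1, e@B0, f@B3} | OUT={a@B1, b@B4, d@B2, e@B2, f@B3}
  B3: | IN={a@B1, b@B4, d@B2, e@B2, f@B3} | OUT={a@B1, b@B4, d@B2, e@B2, f@B3}
  B4: | IN={a@B1, b@B4, d@B2, e@B2, f@B3} | OUT={a@B1, b@B4, d@B2, e@B2, f@B3}
  B5: | IN={a@B1, b@B4, d@B2, e@B2, f@B3} | OUT={a@B1, b@B5, d@B5, e@B2, f@B3}
  B6: | IN={a@B1, b@B5, d@B5, e@B2, f@B3} | OUT={a@B1, b@B5, d@B5, e@B2, f@B3}
  B7: | IN={a@B1, b@B5, d@B5, e@B2, f@B3} | OUT={a@B7, b@B5, d@B7, e@B7, f@B3}
  B8: | IN={a@B7, b@B5, d@B7, e@B7, f@B3} | OUT={a@B7, b@B5, c@B8, d@B7, e@B7, f@B3}
  B9: | IN={a@B7, b@B5, c@B8, d@B7, e@B7, f@B3} | OUT={a@B9, b@B5, c@B8, d@B7, e@B7, f@B3}

Merge at B2: IN[B2] = OUT[B1] = {a@B1, b@B4, d@B1, e@B0, f@B3}
Applying B2's transfer function to that IN value gives OUT[B2] (row B2 above).

Answer: {a@B1, b@B4, d@B2, e@B2, f@B3}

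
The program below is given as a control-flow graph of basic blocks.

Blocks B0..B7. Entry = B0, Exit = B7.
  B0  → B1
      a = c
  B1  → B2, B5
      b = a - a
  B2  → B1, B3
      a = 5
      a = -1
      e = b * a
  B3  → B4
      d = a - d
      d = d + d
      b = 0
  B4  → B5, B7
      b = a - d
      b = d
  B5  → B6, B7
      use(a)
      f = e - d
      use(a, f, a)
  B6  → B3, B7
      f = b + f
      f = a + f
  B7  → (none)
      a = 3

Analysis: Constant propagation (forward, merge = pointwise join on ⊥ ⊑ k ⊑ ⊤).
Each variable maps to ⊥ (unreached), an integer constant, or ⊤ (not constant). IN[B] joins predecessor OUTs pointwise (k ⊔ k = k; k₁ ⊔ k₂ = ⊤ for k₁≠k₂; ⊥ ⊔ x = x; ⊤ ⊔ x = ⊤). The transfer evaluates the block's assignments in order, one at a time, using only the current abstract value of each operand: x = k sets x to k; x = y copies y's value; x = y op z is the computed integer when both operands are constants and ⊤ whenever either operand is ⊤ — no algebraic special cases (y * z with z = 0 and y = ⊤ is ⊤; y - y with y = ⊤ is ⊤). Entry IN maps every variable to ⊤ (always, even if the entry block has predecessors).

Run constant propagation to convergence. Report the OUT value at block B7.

Fixpoint table:
  B0: | IN=(all ⊤) | OUT=(all ⊤)
  B1: | IN=(all ⊤) | OUT=(all ⊤)
  B2: | IN=(all ⊤) | OUT={a:-1; rest ⊤}
  B3: | IN=(all ⊤) | OUT={b:0; rest ⊤}
  B4: | IN={b:0; rest ⊤} | OUT=(all ⊤)
  B5: | IN=(all ⊤) | OUT=(all ⊤)
  B6: | IN=(all ⊤) | OUT=(all ⊤)
  B7: | IN=(all ⊤) | OUT={a:3; rest ⊤}

Merge at B7: IN[B7] = OUT[B4] ⊔ OUT[B5] ⊔ OUT[B6] = {a: ⊤, b: ⊤, c: ⊤, d: ⊤, e: ⊤, f: ⊤}
Applying B7's transfer function to that IN value gives OUT[B7] (row B7 above).

Answer: {a: 3, b: ⊤, c: ⊤, d: ⊤, e: ⊤, f: ⊤}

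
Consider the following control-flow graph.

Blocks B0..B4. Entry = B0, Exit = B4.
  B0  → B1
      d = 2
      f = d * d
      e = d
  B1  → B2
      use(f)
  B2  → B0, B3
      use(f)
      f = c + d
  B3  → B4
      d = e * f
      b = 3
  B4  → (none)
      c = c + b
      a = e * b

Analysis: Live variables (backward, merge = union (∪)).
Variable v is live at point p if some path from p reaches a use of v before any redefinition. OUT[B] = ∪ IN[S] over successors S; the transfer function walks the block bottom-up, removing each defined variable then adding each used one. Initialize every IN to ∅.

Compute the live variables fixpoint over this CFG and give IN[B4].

Answer: {b, c, e}

Derivation:
Converged values:
  B0: | IN={c} | OUT={c, d, e, f}
  B1: | IN={c, d, e, f} | OUT={c, d, e, f}
  B2: | IN={c, d, e, f} | OUT={c, e, f}
  B3: | IN={c, e, f} | OUT={b, c, e}
  B4: | IN={b, c, e} | OUT={}

B4 is the boundary node: OUT[B4] = {}
Applying B4's transfer function to that OUT value gives IN[B4] (row B4 above).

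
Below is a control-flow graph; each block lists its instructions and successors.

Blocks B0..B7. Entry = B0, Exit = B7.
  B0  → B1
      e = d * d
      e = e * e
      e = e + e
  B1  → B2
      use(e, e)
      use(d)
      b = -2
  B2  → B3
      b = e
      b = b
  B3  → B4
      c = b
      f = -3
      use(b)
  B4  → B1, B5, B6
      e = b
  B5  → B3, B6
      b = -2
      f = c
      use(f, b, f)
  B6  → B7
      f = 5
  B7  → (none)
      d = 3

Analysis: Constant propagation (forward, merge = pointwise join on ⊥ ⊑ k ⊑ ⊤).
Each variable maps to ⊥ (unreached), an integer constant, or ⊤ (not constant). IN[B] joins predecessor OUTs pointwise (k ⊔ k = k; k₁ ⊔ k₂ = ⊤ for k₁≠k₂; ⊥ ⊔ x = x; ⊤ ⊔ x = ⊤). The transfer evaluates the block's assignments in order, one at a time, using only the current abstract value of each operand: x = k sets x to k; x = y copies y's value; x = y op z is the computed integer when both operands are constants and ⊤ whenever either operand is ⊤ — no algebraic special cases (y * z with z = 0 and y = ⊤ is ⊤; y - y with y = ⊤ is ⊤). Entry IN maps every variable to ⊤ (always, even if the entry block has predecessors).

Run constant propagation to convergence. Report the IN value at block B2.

Per-block solution:
  B0: | IN=(all ⊤) | OUT=(all ⊤)
  B1: | IN=(all ⊤) | OUT={b:-2; rest ⊤}
  B2: | IN={b:-2; rest ⊤} | OUT=(all ⊤)
  B3: | IN=(all ⊤) | OUT={f:-3; rest ⊤}
  B4: | IN={f:-3; rest ⊤} | OUT={f:-3; rest ⊤}
  B5: | IN={f:-3; rest ⊤} | OUT={b:-2; rest ⊤}
  B6: | IN=(all ⊤) | OUT={f:5; rest ⊤}
  B7: | IN={f:5; rest ⊤} | OUT={d:3, f:5; rest ⊤}

Merge at B2: IN[B2] = OUT[B1] = {a: ⊤, b: -2, c: ⊤, d: ⊤, e: ⊤, f: ⊤}

Answer: {a: ⊤, b: -2, c: ⊤, d: ⊤, e: ⊤, f: ⊤}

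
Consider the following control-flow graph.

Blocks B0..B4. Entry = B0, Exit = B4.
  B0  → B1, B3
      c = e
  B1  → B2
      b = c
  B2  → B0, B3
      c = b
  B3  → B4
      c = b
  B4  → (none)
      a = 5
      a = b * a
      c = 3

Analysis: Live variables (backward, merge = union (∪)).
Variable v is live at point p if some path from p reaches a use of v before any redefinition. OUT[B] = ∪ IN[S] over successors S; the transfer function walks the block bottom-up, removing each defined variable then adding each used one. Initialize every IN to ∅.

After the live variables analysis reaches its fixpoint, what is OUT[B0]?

Answer: {b, c, e}

Derivation:
Per-block solution:
  B0:  IN={b, e}  OUT={b, c, e}
  B1:  IN={c, e}  OUT={b, e}
  B2:  IN={b, e}  OUT={b, e}
  B3:  IN={b}  OUT={b}
  B4:  IN={b}  OUT={}

Merge at B0: OUT[B0] = IN[B1] ⊔ IN[B3] = {b, c, e}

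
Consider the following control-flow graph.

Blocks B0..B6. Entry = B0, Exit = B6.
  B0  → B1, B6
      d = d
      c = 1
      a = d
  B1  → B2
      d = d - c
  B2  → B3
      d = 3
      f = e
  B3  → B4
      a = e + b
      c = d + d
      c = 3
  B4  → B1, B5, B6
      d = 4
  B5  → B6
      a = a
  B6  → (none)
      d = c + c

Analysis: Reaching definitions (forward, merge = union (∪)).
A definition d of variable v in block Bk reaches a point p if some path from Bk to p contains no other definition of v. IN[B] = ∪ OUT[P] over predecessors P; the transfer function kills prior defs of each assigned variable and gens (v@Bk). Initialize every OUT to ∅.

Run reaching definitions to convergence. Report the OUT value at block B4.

Fixpoint table:
  B0:  IN={}  OUT={a@B0, c@B0, d@B0}
  B1:  IN={a@B0, a@B3, c@B0, c@B3, d@B0, d@B4, f@B2}  OUT={a@B0, a@B3, c@B0, c@B3, d@B1, f@B2}
  B2:  IN={a@B0, a@B3, c@B0, c@B3, d@B1, f@B2}  OUT={a@B0, a@B3, c@B0, c@B3, d@B2, f@B2}
  B3:  IN={a@B0, a@B3, c@B0, c@B3, d@B2, f@B2}  OUT={a@B3, c@B3, d@B2, f@B2}
  B4:  IN={a@B3, c@B3, d@B2, f@B2}  OUT={a@B3, c@B3, d@B4, f@B2}
  B5:  IN={a@B3, c@B3, d@B4, f@B2}  OUT={a@B5, c@B3, d@B4, f@B2}
  B6:  IN={a@B0, a@B3, a@B5, c@B0, c@B3, d@B0, d@B4, f@B2}  OUT={a@B0, a@B3, a@B5, c@B0, c@B3, d@B6, f@B2}

Merge at B4: IN[B4] = OUT[B3] = {a@B3, c@B3, d@B2, f@B2}
Applying B4's transfer function to that IN value gives OUT[B4] (row B4 above).

Answer: {a@B3, c@B3, d@B4, f@B2}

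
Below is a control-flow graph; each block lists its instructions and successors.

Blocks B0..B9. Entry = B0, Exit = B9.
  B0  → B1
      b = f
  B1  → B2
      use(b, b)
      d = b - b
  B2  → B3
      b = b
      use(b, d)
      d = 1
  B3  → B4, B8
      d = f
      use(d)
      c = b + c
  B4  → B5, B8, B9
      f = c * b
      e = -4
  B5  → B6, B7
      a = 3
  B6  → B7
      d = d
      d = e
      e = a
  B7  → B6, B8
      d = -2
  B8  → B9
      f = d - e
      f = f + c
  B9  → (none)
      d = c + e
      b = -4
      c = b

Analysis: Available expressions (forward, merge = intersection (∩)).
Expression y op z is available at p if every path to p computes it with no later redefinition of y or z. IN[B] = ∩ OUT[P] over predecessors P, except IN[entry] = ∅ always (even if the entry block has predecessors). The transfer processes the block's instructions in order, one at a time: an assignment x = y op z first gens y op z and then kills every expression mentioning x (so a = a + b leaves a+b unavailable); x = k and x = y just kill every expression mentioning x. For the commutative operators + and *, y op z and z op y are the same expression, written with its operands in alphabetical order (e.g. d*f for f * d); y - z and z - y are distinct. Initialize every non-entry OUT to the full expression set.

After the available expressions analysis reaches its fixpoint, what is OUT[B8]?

Answer: {d-e}

Derivation:
Converged values:
  B0:  IN={}  OUT={}
  B1:  IN={}  OUT={b-b}
  B2:  IN={b-b}  OUT={}
  B3:  IN={}  OUT={}
  B4:  IN={}  OUT={b*c}
  B5:  IN={b*c}  OUT={b*c}
  B6:  IN={b*c}  OUT={b*c}
  B7:  IN={b*c}  OUT={b*c}
  B8:  IN={}  OUT={d-e}
  B9:  IN={}  OUT={}

Merge at B8: IN[B8] = OUT[B3] ∩ OUT[B4] ∩ OUT[B7] = {}
Applying B8's transfer function to that IN value gives OUT[B8] (row B8 above).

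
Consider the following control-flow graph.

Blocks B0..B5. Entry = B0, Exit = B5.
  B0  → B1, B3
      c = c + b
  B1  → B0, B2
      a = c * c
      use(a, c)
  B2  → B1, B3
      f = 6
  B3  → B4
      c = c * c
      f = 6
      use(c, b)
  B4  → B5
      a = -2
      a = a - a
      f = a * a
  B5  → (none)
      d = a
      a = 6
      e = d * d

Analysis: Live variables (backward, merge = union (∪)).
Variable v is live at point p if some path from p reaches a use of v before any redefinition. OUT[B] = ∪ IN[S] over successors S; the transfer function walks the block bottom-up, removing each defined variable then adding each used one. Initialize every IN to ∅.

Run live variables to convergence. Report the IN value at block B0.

Answer: {b, c}

Trace:
Fixpoint table:
  B0:   IN={b, c}   OUT={b, c}
  B1:   IN={b, c}   OUT={b, c}
  B2:   IN={b, c}   OUT={b, c}
  B3:   IN={b, c}   OUT={}
  B4:   IN={}   OUT={a}
  B5:   IN={a}   OUT={}

Merge at B0: OUT[B0] = IN[B1] ⊔ IN[B3] = {b, c}
Applying B0's transfer function to that OUT value gives IN[B0] (row B0 above).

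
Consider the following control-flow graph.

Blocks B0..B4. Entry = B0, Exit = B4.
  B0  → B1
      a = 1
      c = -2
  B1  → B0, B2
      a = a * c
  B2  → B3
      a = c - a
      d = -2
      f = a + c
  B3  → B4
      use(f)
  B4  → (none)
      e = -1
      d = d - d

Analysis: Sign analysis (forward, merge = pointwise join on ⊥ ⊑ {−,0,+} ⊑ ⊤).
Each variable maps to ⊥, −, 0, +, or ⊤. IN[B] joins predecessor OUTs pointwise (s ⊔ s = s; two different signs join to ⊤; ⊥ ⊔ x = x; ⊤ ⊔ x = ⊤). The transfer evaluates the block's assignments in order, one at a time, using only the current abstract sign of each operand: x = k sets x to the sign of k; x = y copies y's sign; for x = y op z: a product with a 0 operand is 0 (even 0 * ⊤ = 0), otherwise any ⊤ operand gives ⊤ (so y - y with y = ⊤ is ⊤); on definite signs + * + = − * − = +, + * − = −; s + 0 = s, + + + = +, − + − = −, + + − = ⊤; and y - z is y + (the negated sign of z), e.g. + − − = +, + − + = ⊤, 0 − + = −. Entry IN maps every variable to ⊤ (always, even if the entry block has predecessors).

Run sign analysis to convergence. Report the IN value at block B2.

Converged values:
  B0:   IN=(all ⊤)   OUT={a:+, c:-; rest ⊤}
  B1:   IN={a:+, c:-; rest ⊤}   OUT={a:-, c:-; rest ⊤}
  B2:   IN={a:-, c:-; rest ⊤}   OUT={c:-, d:-; rest ⊤}
  B3:   IN={c:-, d:-; rest ⊤}   OUT={c:-, d:-; rest ⊤}
  B4:   IN={c:-, d:-; rest ⊤}   OUT={c:-, e:-; rest ⊤}

Merge at B2: IN[B2] = OUT[B1] = {a: -, b: ⊤, c: -, d: ⊤, e: ⊤, f: ⊤}

Answer: {a: -, b: ⊤, c: -, d: ⊤, e: ⊤, f: ⊤}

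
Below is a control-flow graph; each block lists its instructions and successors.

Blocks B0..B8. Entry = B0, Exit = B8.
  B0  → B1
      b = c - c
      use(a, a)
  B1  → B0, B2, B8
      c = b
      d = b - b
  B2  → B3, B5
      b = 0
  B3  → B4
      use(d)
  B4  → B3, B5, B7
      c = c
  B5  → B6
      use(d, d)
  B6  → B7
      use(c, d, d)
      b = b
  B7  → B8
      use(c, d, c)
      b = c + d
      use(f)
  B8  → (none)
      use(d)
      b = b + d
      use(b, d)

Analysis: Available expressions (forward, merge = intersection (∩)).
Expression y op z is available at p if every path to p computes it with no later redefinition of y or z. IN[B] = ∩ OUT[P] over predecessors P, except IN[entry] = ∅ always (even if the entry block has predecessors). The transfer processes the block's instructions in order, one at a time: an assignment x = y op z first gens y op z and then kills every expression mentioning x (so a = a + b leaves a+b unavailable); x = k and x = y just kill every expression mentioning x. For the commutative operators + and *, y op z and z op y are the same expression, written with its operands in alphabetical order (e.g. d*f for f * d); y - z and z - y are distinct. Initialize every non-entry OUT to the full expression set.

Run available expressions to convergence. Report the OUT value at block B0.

Answer: {c-c}

Derivation:
Converged values:
  B0: | IN={} | OUT={c-c}
  B1: | IN={c-c} | OUT={b-b}
  B2: | IN={b-b} | OUT={}
  B3: | IN={} | OUT={}
  B4: | IN={} | OUT={}
  B5: | IN={} | OUT={}
  B6: | IN={} | OUT={}
  B7: | IN={} | OUT={c+d}
  B8: | IN={} | OUT={}

Merge at B0 (entry node, so the boundary value {} is joined with the incoming edge(s)): IN[B0] = {} ∩ OUT[B1] = {}
Applying B0's transfer function to that IN value gives OUT[B0] (row B0 above).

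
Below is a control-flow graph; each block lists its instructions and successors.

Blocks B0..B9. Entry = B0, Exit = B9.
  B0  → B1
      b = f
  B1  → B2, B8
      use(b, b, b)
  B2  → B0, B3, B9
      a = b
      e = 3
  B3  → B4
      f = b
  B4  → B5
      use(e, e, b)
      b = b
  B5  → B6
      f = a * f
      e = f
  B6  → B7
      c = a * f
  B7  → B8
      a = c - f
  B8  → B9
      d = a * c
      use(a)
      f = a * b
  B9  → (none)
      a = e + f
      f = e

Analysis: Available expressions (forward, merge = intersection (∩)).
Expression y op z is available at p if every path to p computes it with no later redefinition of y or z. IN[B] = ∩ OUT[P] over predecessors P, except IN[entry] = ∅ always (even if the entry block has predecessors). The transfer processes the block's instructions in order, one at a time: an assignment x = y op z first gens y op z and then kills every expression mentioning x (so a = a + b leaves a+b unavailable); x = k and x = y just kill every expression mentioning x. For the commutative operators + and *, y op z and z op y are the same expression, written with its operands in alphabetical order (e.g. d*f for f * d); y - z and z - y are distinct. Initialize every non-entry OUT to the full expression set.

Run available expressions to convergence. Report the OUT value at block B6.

Answer: {a*f}

Working:
Converged values:
  B0:  IN={}  OUT={}
  B1:  IN={}  OUT={}
  B2:  IN={}  OUT={}
  B3:  IN={}  OUT={}
  B4:  IN={}  OUT={}
  B5:  IN={}  OUT={}
  B6:  IN={}  OUT={a*f}
  B7:  IN={a*f}  OUT={c-f}
  B8:  IN={}  OUT={a*b, a*c}
  B9:  IN={}  OUT={}

Merge at B6: IN[B6] = OUT[B5] = {}
Applying B6's transfer function to that IN value gives OUT[B6] (row B6 above).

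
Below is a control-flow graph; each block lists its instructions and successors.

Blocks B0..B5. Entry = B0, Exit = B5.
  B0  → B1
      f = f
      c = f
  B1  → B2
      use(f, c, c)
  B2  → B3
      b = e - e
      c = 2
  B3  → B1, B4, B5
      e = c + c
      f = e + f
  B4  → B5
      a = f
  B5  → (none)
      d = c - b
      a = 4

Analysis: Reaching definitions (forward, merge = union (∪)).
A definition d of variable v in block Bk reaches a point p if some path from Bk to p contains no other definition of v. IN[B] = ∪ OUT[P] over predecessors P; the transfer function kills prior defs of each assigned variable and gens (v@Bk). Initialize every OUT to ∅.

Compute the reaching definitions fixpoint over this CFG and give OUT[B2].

Answer: {b@B2, c@B2, e@B3, f@B0, f@B3}

Trace:
Per-block solution:
  B0:  IN={}  OUT={c@B0, f@B0}
  B1:  IN={b@B2, c@B0, c@B2, e@B3, f@B0, f@B3}  OUT={b@B2, c@B0, c@B2, e@B3, f@B0, f@B3}
  B2:  IN={b@B2, c@B0, c@B2, e@B3, f@B0, f@B3}  OUT={b@B2, c@B2, e@B3, f@B0, f@B3}
  B3:  IN={b@B2, c@B2, e@B3, f@B0, f@B3}  OUT={b@B2, c@B2, e@B3, f@B3}
  B4:  IN={b@B2, c@B2, e@B3, f@B3}  OUT={a@B4, b@B2, c@B2, e@B3, f@B3}
  B5:  IN={a@B4, b@B2, c@B2, e@B3, f@B3}  OUT={a@B5, b@B2, c@B2, d@B5, e@B3, f@B3}

Merge at B2: IN[B2] = OUT[B1] = {b@B2, c@B0, c@B2, e@B3, f@B0, f@B3}
Applying B2's transfer function to that IN value gives OUT[B2] (row B2 above).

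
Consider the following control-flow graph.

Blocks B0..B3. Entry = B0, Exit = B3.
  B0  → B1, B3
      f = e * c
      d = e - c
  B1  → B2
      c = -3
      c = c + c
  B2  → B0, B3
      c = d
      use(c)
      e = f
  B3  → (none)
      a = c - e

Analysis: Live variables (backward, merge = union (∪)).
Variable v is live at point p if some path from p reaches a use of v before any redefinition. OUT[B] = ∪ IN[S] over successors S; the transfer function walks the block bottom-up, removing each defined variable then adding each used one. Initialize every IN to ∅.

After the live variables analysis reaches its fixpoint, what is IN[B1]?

Fixpoint table:
  B0:   IN={c, e}   OUT={c, d, e, f}
  B1:   IN={d, f}   OUT={d, f}
  B2:   IN={d, f}   OUT={c, e}
  B3:   IN={c, e}   OUT={}

Merge at B1: OUT[B1] = IN[B2] = {d, f}
Applying B1's transfer function to that OUT value gives IN[B1] (row B1 above).

Answer: {d, f}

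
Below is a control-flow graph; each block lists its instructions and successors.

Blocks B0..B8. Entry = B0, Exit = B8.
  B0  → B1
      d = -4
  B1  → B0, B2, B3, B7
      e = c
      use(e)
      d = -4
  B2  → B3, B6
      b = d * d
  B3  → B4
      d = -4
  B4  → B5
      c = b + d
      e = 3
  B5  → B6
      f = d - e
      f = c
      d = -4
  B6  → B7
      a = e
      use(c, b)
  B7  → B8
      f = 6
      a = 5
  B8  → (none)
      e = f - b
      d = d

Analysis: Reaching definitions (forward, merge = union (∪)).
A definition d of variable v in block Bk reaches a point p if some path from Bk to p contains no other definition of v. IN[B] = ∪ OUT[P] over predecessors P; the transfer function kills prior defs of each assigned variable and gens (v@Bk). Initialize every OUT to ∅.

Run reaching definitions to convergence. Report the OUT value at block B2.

Answer: {b@B2, d@B1, e@B1}

Derivation:
Converged values:
  B0:  IN={d@B1, e@B1}  OUT={d@B0, e@B1}
  B1:  IN={d@B0, e@B1}  OUT={d@B1, e@B1}
  B2:  IN={d@B1, e@B1}  OUT={b@B2, d@B1, e@B1}
  B3:  IN={b@B2, d@B1, e@B1}  OUT={b@B2, d@B3, e@B1}
  B4:  IN={b@B2, d@B3, e@B1}  OUT={b@B2, c@B4, d@B3, e@B4}
  B5:  IN={b@B2, c@B4, d@B3, e@B4}  OUT={b@B2, c@B4, d@B5, e@B4, f@B5}
  B6:  IN={b@B2, c@B4, d@B1, d@B5, e@B1, e@B4, f@B5}  OUT={a@B6, b@B2, c@B4, d@B1, d@B5, e@B1, e@B4, f@B5}
  B7:  IN={a@B6, b@B2, c@B4, d@B1, d@B5, e@B1, e@B4, f@B5}  OUT={a@B7, b@B2, c@B4, d@B1, d@B5, e@B1, e@B4, f@B7}
  B8:  IN={a@B7, b@B2, c@B4, d@B1, d@B5, e@B1, e@B4, f@B7}  OUT={a@B7, b@B2, c@B4, d@B8, e@B8, f@B7}

Merge at B2: IN[B2] = OUT[B1] = {d@B1, e@B1}
Applying B2's transfer function to that IN value gives OUT[B2] (row B2 above).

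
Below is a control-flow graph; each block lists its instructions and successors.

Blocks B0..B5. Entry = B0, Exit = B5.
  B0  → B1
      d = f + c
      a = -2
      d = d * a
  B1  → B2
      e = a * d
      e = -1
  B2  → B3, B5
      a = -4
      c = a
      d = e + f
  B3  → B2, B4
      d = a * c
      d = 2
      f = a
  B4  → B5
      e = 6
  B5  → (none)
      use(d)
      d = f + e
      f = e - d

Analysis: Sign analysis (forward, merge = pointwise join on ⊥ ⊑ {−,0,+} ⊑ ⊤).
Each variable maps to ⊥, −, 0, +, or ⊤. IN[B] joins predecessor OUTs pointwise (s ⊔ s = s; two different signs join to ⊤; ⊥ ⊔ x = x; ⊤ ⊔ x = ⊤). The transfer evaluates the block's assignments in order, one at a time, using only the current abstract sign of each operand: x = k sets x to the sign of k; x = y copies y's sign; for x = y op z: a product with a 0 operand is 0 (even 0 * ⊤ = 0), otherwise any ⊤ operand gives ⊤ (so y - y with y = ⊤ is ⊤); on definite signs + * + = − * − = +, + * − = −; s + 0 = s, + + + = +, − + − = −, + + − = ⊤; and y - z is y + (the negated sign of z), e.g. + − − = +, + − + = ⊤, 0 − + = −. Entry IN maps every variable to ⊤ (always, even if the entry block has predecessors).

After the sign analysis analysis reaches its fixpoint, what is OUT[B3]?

Answer: {a: -, b: ⊤, c: -, d: +, e: -, f: -}

Trace:
Fixpoint table:
  B0:   IN=(all ⊤)   OUT={a:-; rest ⊤}
  B1:   IN={a:-; rest ⊤}   OUT={a:-, e:-; rest ⊤}
  B2:   IN={a:-, e:-; rest ⊤}   OUT={a:-, c:-, e:-; rest ⊤}
  B3:   IN={a:-, c:-, e:-; rest ⊤}   OUT={a:-, c:-, d:+, e:-, f:-; rest ⊤}
  B4:   IN={a:-, c:-, d:+, e:-, f:-; rest ⊤}   OUT={a:-, c:-, d:+, e:+, f:-; rest ⊤}
  B5:   IN={a:-, c:-; rest ⊤}   OUT={a:-, c:-; rest ⊤}

Merge at B3: IN[B3] = OUT[B2] = {a: -, b: ⊤, c: -, d: ⊤, e: -, f: ⊤}
Applying B3's transfer function to that IN value gives OUT[B3] (row B3 above).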